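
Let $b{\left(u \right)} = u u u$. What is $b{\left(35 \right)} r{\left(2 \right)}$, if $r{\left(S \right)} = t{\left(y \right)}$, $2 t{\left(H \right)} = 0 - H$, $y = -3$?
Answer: $\frac{128625}{2} \approx 64313.0$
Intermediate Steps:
$t{\left(H \right)} = - \frac{H}{2}$ ($t{\left(H \right)} = \frac{0 - H}{2} = \frac{\left(-1\right) H}{2} = - \frac{H}{2}$)
$r{\left(S \right)} = \frac{3}{2}$ ($r{\left(S \right)} = \left(- \frac{1}{2}\right) \left(-3\right) = \frac{3}{2}$)
$b{\left(u \right)} = u^{3}$ ($b{\left(u \right)} = u^{2} u = u^{3}$)
$b{\left(35 \right)} r{\left(2 \right)} = 35^{3} \cdot \frac{3}{2} = 42875 \cdot \frac{3}{2} = \frac{128625}{2}$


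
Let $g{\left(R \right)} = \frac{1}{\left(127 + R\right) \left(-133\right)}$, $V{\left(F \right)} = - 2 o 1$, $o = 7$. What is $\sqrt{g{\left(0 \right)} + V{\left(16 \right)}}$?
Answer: $\frac{15 i \sqrt{17752441}}{16891} \approx 3.7417 i$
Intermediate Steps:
$V{\left(F \right)} = -14$ ($V{\left(F \right)} = \left(-2\right) 7 \cdot 1 = \left(-14\right) 1 = -14$)
$g{\left(R \right)} = - \frac{1}{133 \left(127 + R\right)}$ ($g{\left(R \right)} = \frac{1}{127 + R} \left(- \frac{1}{133}\right) = - \frac{1}{133 \left(127 + R\right)}$)
$\sqrt{g{\left(0 \right)} + V{\left(16 \right)}} = \sqrt{- \frac{1}{16891 + 133 \cdot 0} - 14} = \sqrt{- \frac{1}{16891 + 0} - 14} = \sqrt{- \frac{1}{16891} - 14} = \sqrt{- \frac{236475}{16891}} = \frac{15 i \sqrt{17752441}}{16891}$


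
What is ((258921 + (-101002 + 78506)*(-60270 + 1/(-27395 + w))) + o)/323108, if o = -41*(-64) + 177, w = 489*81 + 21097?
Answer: 22586450954083/5381525294 ≈ 4197.0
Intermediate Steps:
w = 60706 (w = 39609 + 21097 = 60706)
o = 2801 (o = 2624 + 177 = 2801)
((258921 + (-101002 + 78506)*(-60270 + 1/(-27395 + w))) + o)/323108 = ((258921 + (-101002 + 78506)*(-60270 + 1/(-27395 + 60706))) + 2801)/323108 = ((258921 - 22496*(-60270 + 1/33311)) + 2801)*(1/323108) = ((258921 - 22496*(-2007653969/33311)) + 2801)*(1/323108) = ((258921 + 45164183686624/33311) + 2801)*(1/323108) = (45172808604055/33311 + 2801)*(1/323108) = (45172901908166/33311)*(1/323108) = 22586450954083/5381525294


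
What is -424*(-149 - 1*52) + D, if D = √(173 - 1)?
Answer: 85224 + 2*√43 ≈ 85237.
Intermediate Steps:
D = 2*√43 (D = √172 = 2*√43 ≈ 13.115)
-424*(-149 - 1*52) + D = -424*(-149 - 1*52) + 2*√43 = -424*(-149 - 52) + 2*√43 = -424*(-201) + 2*√43 = 85224 + 2*√43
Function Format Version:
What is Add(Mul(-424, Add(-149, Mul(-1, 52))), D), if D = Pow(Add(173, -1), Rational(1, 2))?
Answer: Add(85224, Mul(2, Pow(43, Rational(1, 2)))) ≈ 85237.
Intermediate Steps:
D = Mul(2, Pow(43, Rational(1, 2))) (D = Pow(172, Rational(1, 2)) = Mul(2, Pow(43, Rational(1, 2))) ≈ 13.115)
Add(Mul(-424, Add(-149, Mul(-1, 52))), D) = Add(Mul(-424, Add(-149, Mul(-1, 52))), Mul(2, Pow(43, Rational(1, 2)))) = Add(Mul(-424, Add(-149, -52)), Mul(2, Pow(43, Rational(1, 2)))) = Add(Mul(-424, -201), Mul(2, Pow(43, Rational(1, 2)))) = Add(85224, Mul(2, Pow(43, Rational(1, 2))))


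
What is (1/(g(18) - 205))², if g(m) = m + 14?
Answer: 1/29929 ≈ 3.3412e-5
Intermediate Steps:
g(m) = 14 + m
(1/(g(18) - 205))² = (1/((14 + 18) - 205))² = (1/(32 - 205))² = (1/(-173))² = (-1/173)² = 1/29929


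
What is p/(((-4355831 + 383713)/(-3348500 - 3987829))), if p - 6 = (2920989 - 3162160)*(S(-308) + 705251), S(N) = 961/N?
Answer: -4991207944509330453/15888472 ≈ -3.1414e+11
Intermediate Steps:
p = -7483754802927/44 (p = 6 + (2920989 - 3162160)*(961/(-308) + 705251) = 6 - 241171*(961*(-1/308) + 705251) = 6 - 241171*(-961/308 + 705251) = 6 - 241171*217216347/308 = 6 - 7483754803191/44 = -7483754802927/44 ≈ -1.7009e+11)
p/(((-4355831 + 383713)/(-3348500 - 3987829))) = -7483754802927*(-3348500 - 3987829)/(-4355831 + 383713)/44 = -7483754802927/(44*((-3972118/(-7336329)))) = -7483754802927/(44*((-3972118*(-1/7336329)))) = -7483754802927/(44*3972118/7336329) = -7483754802927/44*7336329/3972118 = -4991207944509330453/15888472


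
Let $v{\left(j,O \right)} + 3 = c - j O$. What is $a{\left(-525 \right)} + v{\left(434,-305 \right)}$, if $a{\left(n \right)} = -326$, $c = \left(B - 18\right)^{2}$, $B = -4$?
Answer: $132525$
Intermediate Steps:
$c = 484$ ($c = \left(-4 - 18\right)^{2} = \left(-22\right)^{2} = 484$)
$v{\left(j,O \right)} = 481 - O j$ ($v{\left(j,O \right)} = -3 - \left(-484 + j O\right) = -3 - \left(-484 + O j\right) = 481 - O j$)
$a{\left(-525 \right)} + v{\left(434,-305 \right)} = -326 - \left(-481 - 132370\right) = -326 + \left(481 + 132370\right) = -326 + 132851 = 132525$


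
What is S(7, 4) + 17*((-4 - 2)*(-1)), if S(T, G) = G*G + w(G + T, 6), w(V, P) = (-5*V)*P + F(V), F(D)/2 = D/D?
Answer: -210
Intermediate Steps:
F(D) = 2 (F(D) = 2*(D/D) = 2*1 = 2)
w(V, P) = 2 - 5*P*V (w(V, P) = (-5*V)*P + 2 = -5*P*V + 2 = 2 - 5*P*V)
S(T, G) = 2 + G² - 30*G - 30*T (S(T, G) = G*G + (2 - 5*6*(G + T)) = G² + (2 + (-30*G - 30*T)) = G² + (2 - 30*G - 30*T) = 2 + G² - 30*G - 30*T)
S(7, 4) + 17*((-4 - 2)*(-1)) = (2 + 4² - 30*4 - 30*7) + 17*((-4 - 2)*(-1)) = (2 + 16 - 120 - 210) + 17*(-6*(-1)) = -312 + 17*6 = -312 + 102 = -210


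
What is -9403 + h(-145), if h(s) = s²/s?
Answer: -9548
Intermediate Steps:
h(s) = s
-9403 + h(-145) = -9403 - 145 = -9548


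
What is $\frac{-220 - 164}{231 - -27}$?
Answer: $- \frac{64}{43} \approx -1.4884$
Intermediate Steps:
$\frac{-220 - 164}{231 - -27} = - \frac{384}{231 + \left(-56 + 83\right)} = - \frac{384}{231 + 27} = - \frac{384}{258} = \left(-384\right) \frac{1}{258} = - \frac{64}{43}$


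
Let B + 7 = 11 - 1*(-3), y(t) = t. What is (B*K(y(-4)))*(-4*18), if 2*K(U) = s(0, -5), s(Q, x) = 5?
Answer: -1260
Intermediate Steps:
B = 7 (B = -7 + (11 - 1*(-3)) = -7 + (11 + 3) = -7 + 14 = 7)
K(U) = 5/2 (K(U) = (½)*5 = 5/2)
(B*K(y(-4)))*(-4*18) = (7*(5/2))*(-4*18) = (35/2)*(-72) = -1260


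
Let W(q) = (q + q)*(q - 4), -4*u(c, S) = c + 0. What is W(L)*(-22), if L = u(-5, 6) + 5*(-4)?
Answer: -75075/4 ≈ -18769.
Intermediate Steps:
u(c, S) = -c/4 (u(c, S) = -(c + 0)/4 = -c/4)
L = -75/4 (L = -¼*(-5) + 5*(-4) = 5/4 - 20 = -75/4 ≈ -18.750)
W(q) = 2*q*(-4 + q) (W(q) = (2*q)*(-4 + q) = 2*q*(-4 + q))
W(L)*(-22) = (2*(-75/4)*(-4 - 75/4))*(-22) = (2*(-75/4)*(-91/4))*(-22) = (6825/8)*(-22) = -75075/4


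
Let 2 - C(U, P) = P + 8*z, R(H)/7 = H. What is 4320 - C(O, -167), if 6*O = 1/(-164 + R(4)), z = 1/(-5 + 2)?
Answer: 12445/3 ≈ 4148.3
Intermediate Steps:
R(H) = 7*H
z = -⅓ (z = 1/(-3) = -⅓ ≈ -0.33333)
O = -1/816 (O = 1/(6*(-164 + 7*4)) = 1/(6*(-164 + 28)) = (⅙)/(-136) = (⅙)*(-1/136) = -1/816 ≈ -0.0012255)
C(U, P) = 14/3 - P (C(U, P) = 2 - (P + 8*(-⅓)) = 2 - (P - 8/3) = 2 - (-8/3 + P) = 2 + (8/3 - P) = 14/3 - P)
4320 - C(O, -167) = 4320 - (14/3 - 1*(-167)) = 4320 - (14/3 + 167) = 4320 - 1*515/3 = 4320 - 515/3 = 12445/3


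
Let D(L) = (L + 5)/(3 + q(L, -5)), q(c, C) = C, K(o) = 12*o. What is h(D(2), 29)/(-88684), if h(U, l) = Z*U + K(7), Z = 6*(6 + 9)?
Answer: 231/88684 ≈ 0.0026048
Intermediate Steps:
D(L) = -5/2 - L/2 (D(L) = (L + 5)/(3 - 5) = (5 + L)/(-2) = (5 + L)*(-1/2) = -5/2 - L/2)
Z = 90 (Z = 6*15 = 90)
h(U, l) = 84 + 90*U (h(U, l) = 90*U + 12*7 = 90*U + 84 = 84 + 90*U)
h(D(2), 29)/(-88684) = (84 + 90*(-5/2 - 1/2*2))/(-88684) = (84 + 90*(-5/2 - 1))*(-1/88684) = (84 + 90*(-7/2))*(-1/88684) = (84 - 315)*(-1/88684) = -231*(-1/88684) = 231/88684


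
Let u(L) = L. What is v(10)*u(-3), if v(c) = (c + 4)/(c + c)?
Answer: -21/10 ≈ -2.1000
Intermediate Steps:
v(c) = (4 + c)/(2*c) (v(c) = (4 + c)/((2*c)) = (4 + c)*(1/(2*c)) = (4 + c)/(2*c))
v(10)*u(-3) = ((1/2)*(4 + 10)/10)*(-3) = ((1/2)*(1/10)*14)*(-3) = (7/10)*(-3) = -21/10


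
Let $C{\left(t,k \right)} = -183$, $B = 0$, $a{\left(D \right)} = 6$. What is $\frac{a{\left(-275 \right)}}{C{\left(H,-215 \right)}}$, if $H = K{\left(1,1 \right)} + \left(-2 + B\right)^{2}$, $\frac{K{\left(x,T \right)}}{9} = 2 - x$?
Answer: $- \frac{2}{61} \approx -0.032787$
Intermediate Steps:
$K{\left(x,T \right)} = 18 - 9 x$ ($K{\left(x,T \right)} = 9 \left(2 - x\right) = 18 - 9 x$)
$H = 13$ ($H = \left(18 - 9\right) + \left(-2 + 0\right)^{2} = \left(18 - 9\right) + \left(-2\right)^{2} = 9 + 4 = 13$)
$\frac{a{\left(-275 \right)}}{C{\left(H,-215 \right)}} = \frac{6}{-183} = 6 \left(- \frac{1}{183}\right) = - \frac{2}{61}$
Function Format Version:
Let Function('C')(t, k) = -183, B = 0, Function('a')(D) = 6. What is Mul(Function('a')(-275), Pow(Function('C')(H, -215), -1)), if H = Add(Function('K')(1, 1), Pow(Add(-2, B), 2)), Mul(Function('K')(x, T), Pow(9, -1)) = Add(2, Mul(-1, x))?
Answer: Rational(-2, 61) ≈ -0.032787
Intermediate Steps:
Function('K')(x, T) = Add(18, Mul(-9, x)) (Function('K')(x, T) = Mul(9, Add(2, Mul(-1, x))) = Add(18, Mul(-9, x)))
H = 13 (H = Add(Add(18, Mul(-9, 1)), Pow(Add(-2, 0), 2)) = Add(Add(18, -9), Pow(-2, 2)) = Add(9, 4) = 13)
Mul(Function('a')(-275), Pow(Function('C')(H, -215), -1)) = Mul(6, Pow(-183, -1)) = Mul(6, Rational(-1, 183)) = Rational(-2, 61)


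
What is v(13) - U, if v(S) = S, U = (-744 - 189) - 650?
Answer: 1596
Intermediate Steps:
U = -1583 (U = -933 - 650 = -1583)
v(13) - U = 13 - 1*(-1583) = 13 + 1583 = 1596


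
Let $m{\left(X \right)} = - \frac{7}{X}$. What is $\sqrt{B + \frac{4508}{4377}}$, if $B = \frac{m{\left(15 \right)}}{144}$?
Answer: $\frac{\sqrt{70809946095}}{262620} \approx 1.0133$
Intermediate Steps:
$B = - \frac{7}{2160}$ ($B = \frac{\left(-7\right) \frac{1}{15}}{144} = \left(-7\right) \frac{1}{15} \cdot \frac{1}{144} = \left(- \frac{7}{15}\right) \frac{1}{144} = - \frac{7}{2160} \approx -0.0032407$)
$\sqrt{B + \frac{4508}{4377}} = \sqrt{- \frac{7}{2160} + \frac{4508}{4377}} = \sqrt{\frac{3235547}{3151440}} = \frac{\sqrt{70809946095}}{262620}$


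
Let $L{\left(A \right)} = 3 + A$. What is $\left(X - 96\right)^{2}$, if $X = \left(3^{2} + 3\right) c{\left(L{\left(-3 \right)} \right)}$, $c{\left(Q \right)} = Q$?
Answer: $9216$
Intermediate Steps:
$X = 0$ ($X = \left(3^{2} + 3\right) \left(3 - 3\right) = \left(9 + 3\right) 0 = 12 \cdot 0 = 0$)
$\left(X - 96\right)^{2} = \left(0 - 96\right)^{2} = \left(-96\right)^{2} = 9216$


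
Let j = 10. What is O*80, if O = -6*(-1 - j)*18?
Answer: 95040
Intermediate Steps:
O = 1188 (O = -6*(-1 - 1*10)*18 = -6*(-1 - 10)*18 = -6*(-11)*18 = 66*18 = 1188)
O*80 = 1188*80 = 95040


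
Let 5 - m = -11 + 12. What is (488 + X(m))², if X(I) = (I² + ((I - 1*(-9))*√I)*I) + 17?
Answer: 390625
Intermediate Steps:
m = 4 (m = 5 - (-11 + 12) = 5 - 1*1 = 5 - 1 = 4)
X(I) = 17 + I² + I^(3/2)*(9 + I) (X(I) = (I² + ((I + 9)*√I)*I) + 17 = (I² + ((9 + I)*√I)*I) + 17 = (I² + (√I*(9 + I))*I) + 17 = (I² + I^(3/2)*(9 + I)) + 17 = 17 + I² + I^(3/2)*(9 + I))
(488 + X(m))² = (488 + (17 + 4² + 4^(5/2) + 9*4^(3/2)))² = (488 + (17 + 16 + 32 + 9*8))² = (488 + (17 + 16 + 32 + 72))² = (488 + 137)² = 625² = 390625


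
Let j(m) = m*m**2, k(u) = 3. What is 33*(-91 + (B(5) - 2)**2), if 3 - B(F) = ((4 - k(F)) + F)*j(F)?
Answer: 18510030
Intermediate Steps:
j(m) = m**3
B(F) = 3 - F**3*(1 + F) (B(F) = 3 - ((4 - 1*3) + F)*F**3 = 3 - ((4 - 3) + F)*F**3 = 3 - (1 + F)*F**3 = 3 - F**3*(1 + F))
33*(-91 + (B(5) - 2)**2) = 33*(-91 + ((3 - 1*5**3 - 1*5**4) - 2)**2) = 33*(-91 + ((3 - 1*125 - 1*625) - 2)**2) = 33*(-91 + ((3 - 125 - 625) - 2)**2) = 33*(-91 + (-747 - 2)**2) = 33*(-91 + (-749)**2) = 33*(-91 + 561001) = 33*560910 = 18510030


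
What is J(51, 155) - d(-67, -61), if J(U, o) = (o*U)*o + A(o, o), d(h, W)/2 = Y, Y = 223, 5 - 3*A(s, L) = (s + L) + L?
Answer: 3674027/3 ≈ 1.2247e+6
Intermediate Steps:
A(s, L) = 5/3 - 2*L/3 - s/3 (A(s, L) = 5/3 - ((s + L) + L)/3 = 5/3 - ((L + s) + L)/3 = 5/3 - (s + 2*L)/3 = 5/3 + (-2*L/3 - s/3) = 5/3 - 2*L/3 - s/3)
d(h, W) = 446 (d(h, W) = 2*223 = 446)
J(U, o) = 5/3 - o + U*o² (J(U, o) = (o*U)*o + (5/3 - 2*o/3 - o/3) = (U*o)*o + (5/3 - o) = U*o² + (5/3 - o) = 5/3 - o + U*o²)
J(51, 155) - d(-67, -61) = (5/3 - 1*155 + 51*155²) - 1*446 = (5/3 - 155 + 51*24025) - 446 = (5/3 - 155 + 1225275) - 446 = 3675365/3 - 446 = 3674027/3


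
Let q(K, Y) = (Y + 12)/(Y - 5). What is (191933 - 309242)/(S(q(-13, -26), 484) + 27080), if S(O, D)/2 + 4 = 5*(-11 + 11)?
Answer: -39103/9024 ≈ -4.3332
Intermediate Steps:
q(K, Y) = (12 + Y)/(-5 + Y)
S(O, D) = -8 (S(O, D) = -8 + 2*(5*(-11 + 11)) = -8 + 2*(5*0) = -8 + 2*0 = -8 + 0 = -8)
(191933 - 309242)/(S(q(-13, -26), 484) + 27080) = (191933 - 309242)/(-8 + 27080) = -117309/27072 = -117309*1/27072 = -39103/9024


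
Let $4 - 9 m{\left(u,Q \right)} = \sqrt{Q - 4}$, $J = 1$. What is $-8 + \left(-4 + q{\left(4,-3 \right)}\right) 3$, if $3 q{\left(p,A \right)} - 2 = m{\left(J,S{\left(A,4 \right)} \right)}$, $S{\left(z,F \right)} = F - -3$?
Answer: $- \frac{158}{9} - \frac{\sqrt{3}}{9} \approx -17.748$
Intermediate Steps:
$S{\left(z,F \right)} = 3 + F$ ($S{\left(z,F \right)} = F + 3 = 3 + F$)
$m{\left(u,Q \right)} = \frac{4}{9} - \frac{\sqrt{-4 + Q}}{9}$ ($m{\left(u,Q \right)} = \frac{4}{9} - \frac{\sqrt{Q - 4}}{9} = \frac{4}{9} - \frac{\sqrt{-4 + Q}}{9}$)
$q{\left(p,A \right)} = \frac{22}{27} - \frac{\sqrt{3}}{27}$ ($q{\left(p,A \right)} = \frac{2}{3} + \frac{\frac{4}{9} - \frac{\sqrt{-4 + \left(3 + 4\right)}}{9}}{3} = \frac{2}{3} + \frac{\frac{4}{9} - \frac{\sqrt{-4 + 7}}{9}}{3} = \frac{2}{3} + \frac{\frac{4}{9} - \frac{\sqrt{3}}{9}}{3} = \frac{2}{3} + \left(\frac{4}{27} - \frac{\sqrt{3}}{27}\right) = \frac{22}{27} - \frac{\sqrt{3}}{27}$)
$-8 + \left(-4 + q{\left(4,-3 \right)}\right) 3 = -8 + \left(-4 + \left(\frac{22}{27} - \frac{\sqrt{3}}{27}\right)\right) 3 = -8 + \left(- \frac{86}{27} - \frac{\sqrt{3}}{27}\right) 3 = -8 - \left(\frac{86}{9} + \frac{\sqrt{3}}{9}\right) = - \frac{158}{9} - \frac{\sqrt{3}}{9}$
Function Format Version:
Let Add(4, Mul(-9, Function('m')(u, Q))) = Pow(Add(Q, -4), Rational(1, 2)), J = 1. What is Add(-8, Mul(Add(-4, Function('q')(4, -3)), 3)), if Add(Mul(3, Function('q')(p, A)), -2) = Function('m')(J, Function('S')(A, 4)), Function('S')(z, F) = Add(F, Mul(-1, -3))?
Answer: Add(Rational(-158, 9), Mul(Rational(-1, 9), Pow(3, Rational(1, 2)))) ≈ -17.748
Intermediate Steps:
Function('S')(z, F) = Add(3, F) (Function('S')(z, F) = Add(F, 3) = Add(3, F))
Function('m')(u, Q) = Add(Rational(4, 9), Mul(Rational(-1, 9), Pow(Add(-4, Q), Rational(1, 2)))) (Function('m')(u, Q) = Add(Rational(4, 9), Mul(Rational(-1, 9), Pow(Add(Q, -4), Rational(1, 2)))) = Add(Rational(4, 9), Mul(Rational(-1, 9), Pow(Add(-4, Q), Rational(1, 2)))))
Function('q')(p, A) = Add(Rational(22, 27), Mul(Rational(-1, 27), Pow(3, Rational(1, 2)))) (Function('q')(p, A) = Add(Rational(2, 3), Mul(Rational(1, 3), Add(Rational(4, 9), Mul(Rational(-1, 9), Pow(Add(-4, Add(3, 4)), Rational(1, 2)))))) = Add(Rational(2, 3), Mul(Rational(1, 3), Add(Rational(4, 9), Mul(Rational(-1, 9), Pow(Add(-4, 7), Rational(1, 2)))))) = Add(Rational(2, 3), Mul(Rational(1, 3), Add(Rational(4, 9), Mul(Rational(-1, 9), Pow(3, Rational(1, 2)))))) = Add(Rational(2, 3), Add(Rational(4, 27), Mul(Rational(-1, 27), Pow(3, Rational(1, 2))))) = Add(Rational(22, 27), Mul(Rational(-1, 27), Pow(3, Rational(1, 2)))))
Add(-8, Mul(Add(-4, Function('q')(4, -3)), 3)) = Add(-8, Mul(Add(-4, Add(Rational(22, 27), Mul(Rational(-1, 27), Pow(3, Rational(1, 2))))), 3)) = Add(-8, Mul(Add(Rational(-86, 27), Mul(Rational(-1, 27), Pow(3, Rational(1, 2)))), 3)) = Add(-8, Add(Rational(-86, 9), Mul(Rational(-1, 9), Pow(3, Rational(1, 2))))) = Add(Rational(-158, 9), Mul(Rational(-1, 9), Pow(3, Rational(1, 2))))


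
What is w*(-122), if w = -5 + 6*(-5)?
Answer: 4270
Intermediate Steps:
w = -35 (w = -5 - 30 = -35)
w*(-122) = -35*(-122) = 4270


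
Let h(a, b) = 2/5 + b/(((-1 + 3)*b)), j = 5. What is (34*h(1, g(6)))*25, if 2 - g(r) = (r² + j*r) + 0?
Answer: 765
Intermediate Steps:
g(r) = 2 - r² - 5*r (g(r) = 2 - ((r² + 5*r) + 0) = 2 - (r² + 5*r) = 2 + (-r² - 5*r) = 2 - r² - 5*r)
h(a, b) = 9/10 (h(a, b) = 2*(⅕) + b/((2*b)) = ⅖ + b*(1/(2*b)) = ⅖ + ½ = 9/10)
(34*h(1, g(6)))*25 = (34*(9/10))*25 = (153/5)*25 = 765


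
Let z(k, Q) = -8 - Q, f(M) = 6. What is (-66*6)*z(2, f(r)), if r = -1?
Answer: 5544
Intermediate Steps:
(-66*6)*z(2, f(r)) = (-66*6)*(-8 - 1*6) = -396*(-8 - 6) = -396*(-14) = 5544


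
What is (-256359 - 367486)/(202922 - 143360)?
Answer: -623845/59562 ≈ -10.474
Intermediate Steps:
(-256359 - 367486)/(202922 - 143360) = -623845/59562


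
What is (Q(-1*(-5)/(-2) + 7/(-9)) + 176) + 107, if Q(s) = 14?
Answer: 297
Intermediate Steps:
(Q(-1*(-5)/(-2) + 7/(-9)) + 176) + 107 = (14 + 176) + 107 = 190 + 107 = 297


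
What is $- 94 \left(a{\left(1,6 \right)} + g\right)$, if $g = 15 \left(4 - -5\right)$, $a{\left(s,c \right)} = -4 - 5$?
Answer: $-11844$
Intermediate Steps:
$a{\left(s,c \right)} = -9$
$g = 135$ ($g = 15 \left(4 + 5\right) = 15 \cdot 9 = 135$)
$- 94 \left(a{\left(1,6 \right)} + g\right) = - 94 \left(-9 + 135\right) = \left(-94\right) 126 = -11844$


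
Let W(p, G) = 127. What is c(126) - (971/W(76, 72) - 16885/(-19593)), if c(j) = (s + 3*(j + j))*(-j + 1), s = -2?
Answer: -234544480948/2488311 ≈ -94259.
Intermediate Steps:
c(j) = (1 - j)*(-2 + 6*j) (c(j) = (-2 + 3*(j + j))*(-j + 1) = (-2 + 3*(2*j))*(1 - j) = (-2 + 6*j)*(1 - j) = (1 - j)*(-2 + 6*j))
c(126) - (971/W(76, 72) - 16885/(-19593)) = (-2 - 6*126² + 8*126) - (971/127 - 16885/(-19593)) = (-2 - 6*15876 + 1008) - (971*(1/127) - 16885*(-1/19593)) = (-2 - 95256 + 1008) - (971/127 + 16885/19593) = -94250 - 1*21169198/2488311 = -94250 - 21169198/2488311 = -234544480948/2488311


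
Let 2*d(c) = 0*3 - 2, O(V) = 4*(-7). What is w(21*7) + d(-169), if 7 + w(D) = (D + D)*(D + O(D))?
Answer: 34978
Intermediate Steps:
O(V) = -28
w(D) = -7 + 2*D*(-28 + D) (w(D) = -7 + (D + D)*(D - 28) = -7 + (2*D)*(-28 + D) = -7 + 2*D*(-28 + D))
d(c) = -1 (d(c) = (0*3 - 2)/2 = (0 - 2)/2 = (1/2)*(-2) = -1)
w(21*7) + d(-169) = (-7 - 1176*7 + 2*(21*7)**2) - 1 = (-7 - 56*147 + 2*147**2) - 1 = (-7 - 8232 + 2*21609) - 1 = (-7 - 8232 + 43218) - 1 = 34979 - 1 = 34978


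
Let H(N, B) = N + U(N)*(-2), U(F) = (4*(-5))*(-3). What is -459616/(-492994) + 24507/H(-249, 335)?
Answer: -661789203/10106377 ≈ -65.482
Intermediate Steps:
U(F) = 60 (U(F) = -20*(-3) = 60)
H(N, B) = -120 + N (H(N, B) = N + 60*(-2) = N - 120 = -120 + N)
-459616/(-492994) + 24507/H(-249, 335) = -459616/(-492994) + 24507/(-120 - 249) = -459616*(-1/492994) + 24507/(-369) = 229808/246497 + 24507*(-1/369) = 229808/246497 - 2723/41 = -661789203/10106377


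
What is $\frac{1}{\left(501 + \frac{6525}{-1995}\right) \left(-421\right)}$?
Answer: $- \frac{133}{27869358} \approx -4.7723 \cdot 10^{-6}$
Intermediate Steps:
$\frac{1}{\left(501 + \frac{6525}{-1995}\right) \left(-421\right)} = \frac{1}{501 + 6525 \left(- \frac{1}{1995}\right)} \left(- \frac{1}{421}\right) = \frac{1}{501 - \frac{435}{133}} \left(- \frac{1}{421}\right) = \frac{1}{\frac{66198}{133}} \left(- \frac{1}{421}\right) = \frac{133}{66198} \left(- \frac{1}{421}\right) = - \frac{133}{27869358}$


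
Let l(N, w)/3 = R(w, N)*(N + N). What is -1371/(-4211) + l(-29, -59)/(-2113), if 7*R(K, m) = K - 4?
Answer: -3697503/8897843 ≈ -0.41555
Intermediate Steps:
R(K, m) = -4/7 + K/7 (R(K, m) = (K - 4)/7 = (-4 + K)/7 = -4/7 + K/7)
l(N, w) = 6*N*(-4/7 + w/7) (l(N, w) = 3*((-4/7 + w/7)*(N + N)) = 3*((-4/7 + w/7)*(2*N)) = 3*(2*N*(-4/7 + w/7)) = 6*N*(-4/7 + w/7))
-1371/(-4211) + l(-29, -59)/(-2113) = -1371/(-4211) + ((6/7)*(-29)*(-4 - 59))/(-2113) = -1371*(-1/4211) + ((6/7)*(-29)*(-63))*(-1/2113) = 1371/4211 + 1566*(-1/2113) = 1371/4211 - 1566/2113 = -3697503/8897843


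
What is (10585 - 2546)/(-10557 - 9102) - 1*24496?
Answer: -481574903/19659 ≈ -24496.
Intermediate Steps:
(10585 - 2546)/(-10557 - 9102) - 1*24496 = 8039/(-19659) - 24496 = 8039*(-1/19659) - 24496 = -8039/19659 - 24496 = -481574903/19659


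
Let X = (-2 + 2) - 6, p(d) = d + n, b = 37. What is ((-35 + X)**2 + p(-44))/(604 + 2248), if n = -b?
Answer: 400/713 ≈ 0.56101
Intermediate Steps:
n = -37 (n = -1*37 = -37)
p(d) = -37 + d (p(d) = d - 37 = -37 + d)
X = -6 (X = 0 - 6 = -6)
((-35 + X)**2 + p(-44))/(604 + 2248) = ((-35 - 6)**2 + (-37 - 44))/(604 + 2248) = ((-41)**2 - 81)/2852 = (1681 - 81)*(1/2852) = 1600*(1/2852) = 400/713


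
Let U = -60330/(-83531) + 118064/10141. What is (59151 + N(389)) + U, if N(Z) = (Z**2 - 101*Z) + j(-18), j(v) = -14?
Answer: 145005657601713/847087871 ≈ 1.7118e+5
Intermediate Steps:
N(Z) = -14 + Z**2 - 101*Z (N(Z) = (Z**2 - 101*Z) - 14 = -14 + Z**2 - 101*Z)
U = 10473810514/847087871 (U = -60330*(-1/83531) + 118064*(1/10141) = 60330/83531 + 118064/10141 = 10473810514/847087871 ≈ 12.364)
(59151 + N(389)) + U = (59151 + (-14 + 389**2 - 101*389)) + 10473810514/847087871 = (59151 + (-14 + 151321 - 39289)) + 10473810514/847087871 = (59151 + 112018) + 10473810514/847087871 = 171169 + 10473810514/847087871 = 145005657601713/847087871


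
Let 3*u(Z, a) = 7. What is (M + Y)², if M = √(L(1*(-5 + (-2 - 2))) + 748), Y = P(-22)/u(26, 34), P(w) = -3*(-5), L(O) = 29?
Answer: 40098/49 + 90*√777/7 ≈ 1176.7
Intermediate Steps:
u(Z, a) = 7/3 (u(Z, a) = (⅓)*7 = 7/3)
P(w) = 15
Y = 45/7 (Y = 15/(7/3) = 15*(3/7) = 45/7 ≈ 6.4286)
M = √777 (M = √(29 + 748) = √777 ≈ 27.875)
(M + Y)² = (√777 + 45/7)² = (45/7 + √777)²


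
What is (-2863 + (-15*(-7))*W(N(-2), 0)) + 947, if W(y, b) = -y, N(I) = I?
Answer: -1706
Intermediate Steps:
(-2863 + (-15*(-7))*W(N(-2), 0)) + 947 = (-2863 + (-15*(-7))*(-1*(-2))) + 947 = (-2863 + 105*2) + 947 = (-2863 + 210) + 947 = -2653 + 947 = -1706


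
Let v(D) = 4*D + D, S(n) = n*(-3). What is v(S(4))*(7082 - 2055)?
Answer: -301620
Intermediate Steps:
S(n) = -3*n
v(D) = 5*D
v(S(4))*(7082 - 2055) = (5*(-3*4))*(7082 - 2055) = (5*(-12))*5027 = -60*5027 = -301620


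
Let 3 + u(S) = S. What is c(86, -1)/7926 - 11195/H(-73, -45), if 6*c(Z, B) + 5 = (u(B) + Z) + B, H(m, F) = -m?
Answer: -133095968/867897 ≈ -153.35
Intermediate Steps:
u(S) = -3 + S
c(Z, B) = -4/3 + B/3 + Z/6 (c(Z, B) = -5/6 + (((-3 + B) + Z) + B)/6 = -5/6 + ((-3 + B + Z) + B)/6 = -5/6 + (-3 + Z + 2*B)/6 = -5/6 + (-1/2 + B/3 + Z/6) = -4/3 + B/3 + Z/6)
c(86, -1)/7926 - 11195/H(-73, -45) = (-4/3 + (1/3)*(-1) + (1/6)*86)/7926 - 11195/((-1*(-73))) = (-4/3 - 1/3 + 43/3)*(1/7926) - 11195/73 = (38/3)*(1/7926) - 11195*1/73 = 19/11889 - 11195/73 = -133095968/867897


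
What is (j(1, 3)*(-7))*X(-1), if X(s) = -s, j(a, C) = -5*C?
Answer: 105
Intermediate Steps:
(j(1, 3)*(-7))*X(-1) = (-5*3*(-7))*(-1*(-1)) = -15*(-7)*1 = 105*1 = 105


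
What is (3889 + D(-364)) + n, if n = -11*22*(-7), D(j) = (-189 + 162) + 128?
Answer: 5684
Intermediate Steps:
D(j) = 101 (D(j) = -27 + 128 = 101)
n = 1694 (n = -242*(-7) = 1694)
(3889 + D(-364)) + n = (3889 + 101) + 1694 = 3990 + 1694 = 5684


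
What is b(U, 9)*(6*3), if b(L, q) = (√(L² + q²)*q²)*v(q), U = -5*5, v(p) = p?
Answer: 13122*√706 ≈ 3.4866e+5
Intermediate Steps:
U = -25
b(L, q) = q³*√(L² + q²) (b(L, q) = (√(L² + q²)*q²)*q = (q²*√(L² + q²))*q = q³*√(L² + q²))
b(U, 9)*(6*3) = (9³*√((-25)² + 9²))*(6*3) = (729*√(625 + 81))*18 = (729*√706)*18 = 13122*√706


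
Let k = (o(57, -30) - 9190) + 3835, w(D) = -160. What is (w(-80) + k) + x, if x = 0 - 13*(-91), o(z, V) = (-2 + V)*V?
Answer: -3372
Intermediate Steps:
o(z, V) = V*(-2 + V)
x = 1183 (x = 0 + 1183 = 1183)
k = -4395 (k = (-30*(-2 - 30) - 9190) + 3835 = (-30*(-32) - 9190) + 3835 = (960 - 9190) + 3835 = -8230 + 3835 = -4395)
(w(-80) + k) + x = (-160 - 4395) + 1183 = -4555 + 1183 = -3372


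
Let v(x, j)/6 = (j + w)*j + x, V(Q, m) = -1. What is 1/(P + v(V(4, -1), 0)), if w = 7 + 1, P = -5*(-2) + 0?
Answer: ¼ ≈ 0.25000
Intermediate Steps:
P = 10 (P = 10 + 0 = 10)
w = 8
v(x, j) = 6*x + 6*j*(8 + j) (v(x, j) = 6*((j + 8)*j + x) = 6*((8 + j)*j + x) = 6*(j*(8 + j) + x) = 6*(x + j*(8 + j)) = 6*x + 6*j*(8 + j))
1/(P + v(V(4, -1), 0)) = 1/(10 + (6*(-1) + 6*0² + 48*0)) = 1/(10 + (-6 + 6*0 + 0)) = 1/(10 + (-6 + 0 + 0)) = 1/(10 - 6) = 1/4 = ¼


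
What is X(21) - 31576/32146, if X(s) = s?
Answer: 321745/16073 ≈ 20.018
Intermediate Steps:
X(21) - 31576/32146 = 21 - 31576/32146 = 21 - 1*15788/16073 = 21 - 15788/16073 = 321745/16073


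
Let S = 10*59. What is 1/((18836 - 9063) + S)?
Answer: 1/10363 ≈ 9.6497e-5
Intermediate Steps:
S = 590
1/((18836 - 9063) + S) = 1/((18836 - 9063) + 590) = 1/(9773 + 590) = 1/10363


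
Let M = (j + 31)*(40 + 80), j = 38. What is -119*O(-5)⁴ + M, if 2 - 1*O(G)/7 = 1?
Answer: -277439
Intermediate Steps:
O(G) = 7 (O(G) = 14 - 7*1 = 14 - 7 = 7)
M = 8280 (M = (38 + 31)*(40 + 80) = 69*120 = 8280)
-119*O(-5)⁴ + M = -119*7⁴ + 8280 = -119*2401 + 8280 = -285719 + 8280 = -277439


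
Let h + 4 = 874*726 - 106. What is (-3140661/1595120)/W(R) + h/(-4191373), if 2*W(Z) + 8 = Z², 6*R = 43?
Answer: -315933090903037/1304555583315670 ≈ -0.24218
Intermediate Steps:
R = 43/6 (R = (⅙)*43 = 43/6 ≈ 7.1667)
W(Z) = -4 + Z²/2
h = 634414 (h = -4 + (874*726 - 106) = -4 + (634524 - 106) = -4 + 634418 = 634414)
(-3140661/1595120)/W(R) + h/(-4191373) = (-3140661/1595120)/(-4 + (43/6)²/2) + 634414/(-4191373) = (-3140661*1/1595120)/(-4 + (½)*(1849/36)) + 634414*(-1/4191373) = -3140661/(1595120*(-4 + 1849/72)) - 634414/4191373 = -3140661/(1595120*1561/72) - 634414/4191373 = -3140661/1595120*72/1561 - 634414/4191373 = -28265949/311247790 - 634414/4191373 = -315933090903037/1304555583315670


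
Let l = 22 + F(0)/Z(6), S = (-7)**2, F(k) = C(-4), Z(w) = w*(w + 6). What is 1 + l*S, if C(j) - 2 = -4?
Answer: 38795/36 ≈ 1077.6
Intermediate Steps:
C(j) = -2 (C(j) = 2 - 4 = -2)
Z(w) = w*(6 + w)
F(k) = -2
S = 49
l = 791/36 (l = 22 - 2*1/(6*(6 + 6)) = 22 - 2/(6*12) = 22 - 2/72 = 22 - 2*1/72 = 22 - 1/36 = 791/36 ≈ 21.972)
1 + l*S = 1 + (791/36)*49 = 1 + 38759/36 = 38795/36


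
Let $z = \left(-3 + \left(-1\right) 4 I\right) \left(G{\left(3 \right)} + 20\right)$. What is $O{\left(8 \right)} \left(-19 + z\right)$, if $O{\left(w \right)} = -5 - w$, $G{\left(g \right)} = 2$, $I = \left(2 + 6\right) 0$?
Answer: $1105$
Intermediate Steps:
$I = 0$ ($I = 8 \cdot 0 = 0$)
$z = -66$ ($z = \left(-3 + \left(-1\right) 4 \cdot 0\right) \left(2 + 20\right) = \left(-3 - 0\right) 22 = \left(-3 + 0\right) 22 = \left(-3\right) 22 = -66$)
$O{\left(8 \right)} \left(-19 + z\right) = \left(-5 - 8\right) \left(-19 - 66\right) = \left(-5 - 8\right) \left(-85\right) = \left(-13\right) \left(-85\right) = 1105$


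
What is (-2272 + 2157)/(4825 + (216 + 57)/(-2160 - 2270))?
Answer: -509450/21374477 ≈ -0.023834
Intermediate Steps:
(-2272 + 2157)/(4825 + (216 + 57)/(-2160 - 2270)) = -115/(4825 + 273/(-4430)) = -115/(4825 + 273*(-1/4430)) = -115/(4825 - 273/4430) = -115/21374477/4430 = -115*4430/21374477 = -509450/21374477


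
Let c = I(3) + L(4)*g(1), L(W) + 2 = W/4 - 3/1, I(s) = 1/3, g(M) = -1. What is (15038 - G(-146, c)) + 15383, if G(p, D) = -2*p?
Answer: 30129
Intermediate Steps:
I(s) = ⅓
L(W) = -5 + W/4 (L(W) = -2 + (W/4 - 3/1) = -2 + (W*(¼) - 3*1) = -2 + (W/4 - 3) = -2 + (-3 + W/4) = -5 + W/4)
c = 13/3 (c = ⅓ + (-5 + (¼)*4)*(-1) = ⅓ + (-5 + 1)*(-1) = ⅓ - 4*(-1) = ⅓ + 4 = 13/3 ≈ 4.3333)
(15038 - G(-146, c)) + 15383 = (15038 - (-2)*(-146)) + 15383 = (15038 - 1*292) + 15383 = (15038 - 292) + 15383 = 14746 + 15383 = 30129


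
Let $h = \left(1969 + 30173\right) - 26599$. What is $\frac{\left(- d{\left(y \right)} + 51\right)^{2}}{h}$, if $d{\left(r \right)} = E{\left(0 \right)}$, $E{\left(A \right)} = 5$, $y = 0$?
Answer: $\frac{92}{241} \approx 0.38174$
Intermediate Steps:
$d{\left(r \right)} = 5$
$h = 5543$ ($h = 32142 - 26599 = 5543$)
$\frac{\left(- d{\left(y \right)} + 51\right)^{2}}{h} = \frac{\left(\left(-1\right) 5 + 51\right)^{2}}{5543} = \left(-5 + 51\right)^{2} \cdot \frac{1}{5543} = 46^{2} \cdot \frac{1}{5543} = 2116 \cdot \frac{1}{5543} = \frac{92}{241}$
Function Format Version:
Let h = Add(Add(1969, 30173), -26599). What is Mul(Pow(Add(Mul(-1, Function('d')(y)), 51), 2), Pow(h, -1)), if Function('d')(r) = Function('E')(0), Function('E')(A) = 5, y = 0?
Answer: Rational(92, 241) ≈ 0.38174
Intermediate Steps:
Function('d')(r) = 5
h = 5543 (h = Add(32142, -26599) = 5543)
Mul(Pow(Add(Mul(-1, Function('d')(y)), 51), 2), Pow(h, -1)) = Mul(Pow(Add(Mul(-1, 5), 51), 2), Pow(5543, -1)) = Mul(Pow(Add(-5, 51), 2), Rational(1, 5543)) = Mul(Pow(46, 2), Rational(1, 5543)) = Mul(2116, Rational(1, 5543)) = Rational(92, 241)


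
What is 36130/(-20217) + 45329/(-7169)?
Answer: -1175432363/144935673 ≈ -8.1100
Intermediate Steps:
36130/(-20217) + 45329/(-7169) = 36130*(-1/20217) + 45329*(-1/7169) = -36130/20217 - 45329/7169 = -1175432363/144935673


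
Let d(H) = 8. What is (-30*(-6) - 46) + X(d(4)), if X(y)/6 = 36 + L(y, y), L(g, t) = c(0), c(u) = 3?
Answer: 368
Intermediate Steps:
L(g, t) = 3
X(y) = 234 (X(y) = 6*(36 + 3) = 6*39 = 234)
(-30*(-6) - 46) + X(d(4)) = (-30*(-6) - 46) + 234 = (180 - 46) + 234 = 134 + 234 = 368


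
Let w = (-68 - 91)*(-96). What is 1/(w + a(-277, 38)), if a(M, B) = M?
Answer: 1/14987 ≈ 6.6724e-5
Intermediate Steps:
w = 15264 (w = -159*(-96) = 15264)
1/(w + a(-277, 38)) = 1/(15264 - 277) = 1/14987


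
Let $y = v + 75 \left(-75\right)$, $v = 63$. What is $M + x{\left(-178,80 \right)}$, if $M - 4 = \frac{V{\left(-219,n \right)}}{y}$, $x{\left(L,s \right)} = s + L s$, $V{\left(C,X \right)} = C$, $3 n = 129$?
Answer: $- \frac{26245151}{1854} \approx -14156.0$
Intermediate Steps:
$n = 43$ ($n = \frac{1}{3} \cdot 129 = 43$)
$y = -5562$ ($y = 63 + 75 \left(-75\right) = 63 - 5625 = -5562$)
$M = \frac{7489}{1854}$ ($M = 4 - \frac{219}{-5562} = 4 - - \frac{73}{1854} = 4 + \frac{73}{1854} = \frac{7489}{1854} \approx 4.0394$)
$M + x{\left(-178,80 \right)} = \frac{7489}{1854} + 80 \left(1 - 178\right) = \frac{7489}{1854} + 80 \left(-177\right) = \frac{7489}{1854} - 14160 = - \frac{26245151}{1854}$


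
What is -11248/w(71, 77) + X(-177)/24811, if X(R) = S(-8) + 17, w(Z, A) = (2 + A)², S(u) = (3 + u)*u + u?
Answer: -278768319/154845451 ≈ -1.8003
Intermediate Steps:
S(u) = u + u*(3 + u) (S(u) = u*(3 + u) + u = u + u*(3 + u))
X(R) = 49 (X(R) = -8*(4 - 8) + 17 = -8*(-4) + 17 = 32 + 17 = 49)
-11248/w(71, 77) + X(-177)/24811 = -11248/(2 + 77)² + 49/24811 = -11248/(79²) + 49*(1/24811) = -11248/6241 + 49/24811 = -278768319/154845451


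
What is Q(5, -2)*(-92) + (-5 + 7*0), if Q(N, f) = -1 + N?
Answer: -373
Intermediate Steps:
Q(5, -2)*(-92) + (-5 + 7*0) = (-1 + 5)*(-92) + (-5 + 7*0) = 4*(-92) + (-5 + 0) = -368 - 5 = -373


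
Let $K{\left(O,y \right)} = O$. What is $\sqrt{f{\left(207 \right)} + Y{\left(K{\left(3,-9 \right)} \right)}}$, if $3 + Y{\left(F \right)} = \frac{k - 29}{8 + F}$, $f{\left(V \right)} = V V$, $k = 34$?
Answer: $\frac{\sqrt{5184421}}{11} \approx 206.99$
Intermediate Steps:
$f{\left(V \right)} = V^{2}$
$Y{\left(F \right)} = -3 + \frac{5}{8 + F}$ ($Y{\left(F \right)} = -3 + \frac{34 - 29}{8 + F} = -3 + \frac{5}{8 + F}$)
$\sqrt{f{\left(207 \right)} + Y{\left(K{\left(3,-9 \right)} \right)}} = \sqrt{207^{2} + \frac{-19 - 9}{8 + 3}} = \sqrt{42849 + \frac{-19 - 9}{11}} = \sqrt{42849 + \frac{1}{11} \left(-28\right)} = \sqrt{42849 - \frac{28}{11}} = \sqrt{\frac{471311}{11}} = \frac{\sqrt{5184421}}{11}$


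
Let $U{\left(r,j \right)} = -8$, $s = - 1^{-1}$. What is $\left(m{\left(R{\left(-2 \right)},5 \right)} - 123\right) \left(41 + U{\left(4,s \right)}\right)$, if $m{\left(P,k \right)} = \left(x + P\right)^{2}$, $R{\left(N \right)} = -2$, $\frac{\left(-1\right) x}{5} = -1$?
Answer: $-3762$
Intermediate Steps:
$s = -1$ ($s = \left(-1\right) 1 = -1$)
$x = 5$ ($x = \left(-5\right) \left(-1\right) = 5$)
$m{\left(P,k \right)} = \left(5 + P\right)^{2}$
$\left(m{\left(R{\left(-2 \right)},5 \right)} - 123\right) \left(41 + U{\left(4,s \right)}\right) = \left(\left(5 - 2\right)^{2} - 123\right) \left(41 - 8\right) = \left(3^{2} - 123\right) 33 = \left(9 - 123\right) 33 = \left(-114\right) 33 = -3762$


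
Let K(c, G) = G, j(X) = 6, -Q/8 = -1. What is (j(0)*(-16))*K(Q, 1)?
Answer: -96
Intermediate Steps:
Q = 8 (Q = -8*(-1) = 8)
(j(0)*(-16))*K(Q, 1) = (6*(-16))*1 = -96*1 = -96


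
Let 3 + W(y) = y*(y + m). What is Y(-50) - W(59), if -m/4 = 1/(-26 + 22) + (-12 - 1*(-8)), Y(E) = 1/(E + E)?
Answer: -448101/100 ≈ -4481.0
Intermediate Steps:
Y(E) = 1/(2*E)
m = 17 (m = -4*(1/(-26 + 22) + (-12 - 1*(-8))) = -4*(1/(-4) + (-12 + 8)) = -4*(-1/4 - 4) = -4*(-17/4) = 17)
W(y) = -3 + y*(17 + y) (W(y) = -3 + y*(y + 17) = -3 + y*(17 + y))
Y(-50) - W(59) = (1/2)/(-50) - (-3 + 59**2 + 17*59) = (1/2)*(-1/50) - (-3 + 3481 + 1003) = -1/100 - 1*4481 = -1/100 - 4481 = -448101/100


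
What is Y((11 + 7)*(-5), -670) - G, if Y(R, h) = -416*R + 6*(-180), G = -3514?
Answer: 39874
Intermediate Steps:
Y(R, h) = -1080 - 416*R (Y(R, h) = -416*R - 1080 = -1080 - 416*R)
Y((11 + 7)*(-5), -670) - G = (-1080 - 416*(11 + 7)*(-5)) - 1*(-3514) = (-1080 - 7488*(-5)) + 3514 = (-1080 - 416*(-90)) + 3514 = (-1080 + 37440) + 3514 = 36360 + 3514 = 39874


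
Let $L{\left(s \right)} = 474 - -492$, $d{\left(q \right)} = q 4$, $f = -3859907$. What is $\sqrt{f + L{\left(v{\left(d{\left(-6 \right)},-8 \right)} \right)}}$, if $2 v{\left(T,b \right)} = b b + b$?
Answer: $i \sqrt{3858941} \approx 1964.4 i$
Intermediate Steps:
$d{\left(q \right)} = 4 q$
$v{\left(T,b \right)} = \frac{b}{2} + \frac{b^{2}}{2}$ ($v{\left(T,b \right)} = \frac{b b + b}{2} = \frac{b^{2} + b}{2} = \frac{b + b^{2}}{2} = \frac{b}{2} + \frac{b^{2}}{2}$)
$L{\left(s \right)} = 966$ ($L{\left(s \right)} = 474 + 492 = 966$)
$\sqrt{f + L{\left(v{\left(d{\left(-6 \right)},-8 \right)} \right)}} = \sqrt{-3859907 + 966} = \sqrt{-3858941} = i \sqrt{3858941}$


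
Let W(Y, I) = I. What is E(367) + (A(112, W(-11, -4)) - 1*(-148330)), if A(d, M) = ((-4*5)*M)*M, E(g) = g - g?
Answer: 148010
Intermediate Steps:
E(g) = 0
A(d, M) = -20*M² (A(d, M) = (-20*M)*M = -20*M²)
E(367) + (A(112, W(-11, -4)) - 1*(-148330)) = 0 + (-20*(-4)² - 1*(-148330)) = 0 + (-20*16 + 148330) = 0 + (-320 + 148330) = 0 + 148010 = 148010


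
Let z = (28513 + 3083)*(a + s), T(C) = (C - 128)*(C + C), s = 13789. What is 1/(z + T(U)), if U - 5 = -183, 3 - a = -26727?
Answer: 1/1280347260 ≈ 7.8104e-10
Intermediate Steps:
a = 26730 (a = 3 - 1*(-26727) = 3 + 26727 = 26730)
U = -178 (U = 5 - 183 = -178)
T(C) = 2*C*(-128 + C) (T(C) = (-128 + C)*(2*C) = 2*C*(-128 + C))
z = 1280238324 (z = (28513 + 3083)*(26730 + 13789) = 31596*40519 = 1280238324)
1/(z + T(U)) = 1/(1280238324 + 2*(-178)*(-128 - 178)) = 1/(1280238324 + 2*(-178)*(-306)) = 1/(1280238324 + 108936) = 1/1280347260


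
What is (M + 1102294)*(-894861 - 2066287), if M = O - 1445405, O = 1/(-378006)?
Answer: 192027511328726858/189003 ≈ 1.0160e+12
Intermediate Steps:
O = -1/378006 ≈ -2.6455e-6
M = -546371762431/378006 (M = -1/378006 - 1445405 = -546371762431/378006 ≈ -1.4454e+6)
(M + 1102294)*(-894861 - 2066287) = (-546371762431/378006 + 1102294)*(-894861 - 2066287) = -129698016667/378006*(-2961148) = 192027511328726858/189003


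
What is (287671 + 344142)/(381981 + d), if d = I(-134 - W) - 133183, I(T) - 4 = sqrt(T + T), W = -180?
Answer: 11228309859/4421602508 - 90259*sqrt(23)/4421602508 ≈ 2.5393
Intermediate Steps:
I(T) = 4 + sqrt(2)*sqrt(T) (I(T) = 4 + sqrt(T + T) = 4 + sqrt(2*T) = 4 + sqrt(2)*sqrt(T))
d = -133179 + 2*sqrt(23) (d = (4 + sqrt(2)*sqrt(-134 - 1*(-180))) - 133183 = (4 + sqrt(2)*sqrt(-134 + 180)) - 133183 = (4 + sqrt(2)*sqrt(46)) - 133183 = (4 + 2*sqrt(23)) - 133183 = -133179 + 2*sqrt(23) ≈ -1.3317e+5)
(287671 + 344142)/(381981 + d) = (287671 + 344142)/(381981 + (-133179 + 2*sqrt(23))) = 631813/(248802 + 2*sqrt(23))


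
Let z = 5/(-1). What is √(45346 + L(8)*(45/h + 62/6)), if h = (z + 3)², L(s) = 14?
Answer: √1643334/6 ≈ 213.65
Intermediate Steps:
z = -5 (z = 5*(-1) = -5)
h = 4 (h = (-5 + 3)² = (-2)² = 4)
√(45346 + L(8)*(45/h + 62/6)) = √(45346 + 14*(45/4 + 62/6)) = √(45346 + 14*(45*(¼) + 62*(⅙))) = √(45346 + 14*(45/4 + 31/3)) = √(45346 + 14*(259/12)) = √(45346 + 1813/6) = √(273889/6) = √1643334/6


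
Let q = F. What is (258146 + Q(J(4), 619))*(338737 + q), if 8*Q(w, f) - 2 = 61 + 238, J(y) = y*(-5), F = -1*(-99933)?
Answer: 453029643115/4 ≈ 1.1326e+11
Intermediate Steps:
F = 99933
J(y) = -5*y
Q(w, f) = 301/8 (Q(w, f) = 1/4 + (61 + 238)/8 = 1/4 + (1/8)*299 = 1/4 + 299/8 = 301/8)
q = 99933
(258146 + Q(J(4), 619))*(338737 + q) = (258146 + 301/8)*(338737 + 99933) = (2065469/8)*438670 = 453029643115/4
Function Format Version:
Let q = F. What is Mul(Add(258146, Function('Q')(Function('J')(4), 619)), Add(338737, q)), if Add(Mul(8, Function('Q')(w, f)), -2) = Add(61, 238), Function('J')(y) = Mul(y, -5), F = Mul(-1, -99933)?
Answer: Rational(453029643115, 4) ≈ 1.1326e+11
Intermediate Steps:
F = 99933
Function('J')(y) = Mul(-5, y)
Function('Q')(w, f) = Rational(301, 8) (Function('Q')(w, f) = Add(Rational(1, 4), Mul(Rational(1, 8), Add(61, 238))) = Add(Rational(1, 4), Mul(Rational(1, 8), 299)) = Add(Rational(1, 4), Rational(299, 8)) = Rational(301, 8))
q = 99933
Mul(Add(258146, Function('Q')(Function('J')(4), 619)), Add(338737, q)) = Mul(Add(258146, Rational(301, 8)), Add(338737, 99933)) = Mul(Rational(2065469, 8), 438670) = Rational(453029643115, 4)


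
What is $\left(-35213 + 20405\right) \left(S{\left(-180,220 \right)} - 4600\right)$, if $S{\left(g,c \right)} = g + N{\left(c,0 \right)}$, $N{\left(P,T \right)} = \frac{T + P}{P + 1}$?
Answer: $\frac{15639617280}{221} \approx 7.0767 \cdot 10^{7}$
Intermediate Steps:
$N{\left(P,T \right)} = \frac{P + T}{1 + P}$
$S{\left(g,c \right)} = g + \frac{c}{1 + c}$ ($S{\left(g,c \right)} = g + \frac{c + 0}{1 + c} = g + \frac{c}{1 + c}$)
$\left(-35213 + 20405\right) \left(S{\left(-180,220 \right)} - 4600\right) = \left(-35213 + 20405\right) \left(\frac{220 - 180 \left(1 + 220\right)}{1 + 220} - 4600\right) = - 14808 \left(\frac{220 - 39780}{221} - 4600\right) = - 14808 \left(\frac{1}{221} \left(-39560\right) - 4600\right) = - 14808 \left(- \frac{39560}{221} - 4600\right) = \left(-14808\right) \left(- \frac{1056160}{221}\right) = \frac{15639617280}{221}$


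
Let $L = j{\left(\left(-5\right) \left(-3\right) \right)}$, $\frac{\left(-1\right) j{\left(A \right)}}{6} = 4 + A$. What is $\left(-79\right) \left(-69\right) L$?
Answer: $-621414$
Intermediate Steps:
$j{\left(A \right)} = -24 - 6 A$ ($j{\left(A \right)} = - 6 \left(4 + A\right) = -24 - 6 A$)
$L = -114$ ($L = -24 - 6 \left(\left(-5\right) \left(-3\right)\right) = -24 - 90 = -114$)
$\left(-79\right) \left(-69\right) L = \left(-79\right) \left(-69\right) \left(-114\right) = 5451 \left(-114\right) = -621414$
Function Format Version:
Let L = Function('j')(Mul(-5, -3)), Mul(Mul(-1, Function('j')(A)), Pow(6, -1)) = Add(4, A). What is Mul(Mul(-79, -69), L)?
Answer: -621414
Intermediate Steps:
Function('j')(A) = Add(-24, Mul(-6, A)) (Function('j')(A) = Mul(-6, Add(4, A)) = Add(-24, Mul(-6, A)))
L = -114 (L = Add(-24, Mul(-6, Mul(-5, -3))) = Add(-24, Mul(-6, 15)) = Add(-24, -90) = -114)
Mul(Mul(-79, -69), L) = Mul(Mul(-79, -69), -114) = Mul(5451, -114) = -621414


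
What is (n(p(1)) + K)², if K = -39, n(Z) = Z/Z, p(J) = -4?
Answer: 1444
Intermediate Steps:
n(Z) = 1
(n(p(1)) + K)² = (1 - 39)² = (-38)² = 1444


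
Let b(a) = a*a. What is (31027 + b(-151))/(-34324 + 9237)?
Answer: -53828/25087 ≈ -2.1457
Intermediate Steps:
b(a) = a²
(31027 + b(-151))/(-34324 + 9237) = (31027 + (-151)²)/(-34324 + 9237) = (31027 + 22801)/(-25087) = 53828*(-1/25087) = -53828/25087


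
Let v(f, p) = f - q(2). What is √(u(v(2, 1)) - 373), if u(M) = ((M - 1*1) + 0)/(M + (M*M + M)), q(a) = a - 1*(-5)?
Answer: I*√9335/5 ≈ 19.324*I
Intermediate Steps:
q(a) = 5 + a (q(a) = a + 5 = 5 + a)
v(f, p) = -7 + f (v(f, p) = f - (5 + 2) = f - 1*7 = f - 7 = -7 + f)
u(M) = (-1 + M)/(M² + 2*M) (u(M) = ((M - 1) + 0)/(M + (M² + M)) = ((-1 + M) + 0)/(M + (M + M²)) = (-1 + M)/(M² + 2*M))
√(u(v(2, 1)) - 373) = √((-1 + (-7 + 2))/((-7 + 2)*(2 + (-7 + 2))) - 373) = √((-1 - 5)/((-5)*(2 - 5)) - 373) = √(-⅕*(-6)/(-3) - 373) = √(-⅕*(-⅓)*(-6) - 373) = √(-⅖ - 373) = √(-1867/5) = I*√9335/5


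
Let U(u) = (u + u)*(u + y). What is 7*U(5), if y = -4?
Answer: 70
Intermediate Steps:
U(u) = 2*u*(-4 + u) (U(u) = (u + u)*(u - 4) = (2*u)*(-4 + u) = 2*u*(-4 + u))
7*U(5) = 7*(2*5*(-4 + 5)) = 7*(2*5*1) = 7*10 = 70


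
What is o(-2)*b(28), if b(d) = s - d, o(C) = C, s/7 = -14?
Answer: 252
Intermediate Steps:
s = -98 (s = 7*(-14) = -98)
b(d) = -98 - d
o(-2)*b(28) = -2*(-98 - 1*28) = -2*(-98 - 28) = -2*(-126) = 252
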